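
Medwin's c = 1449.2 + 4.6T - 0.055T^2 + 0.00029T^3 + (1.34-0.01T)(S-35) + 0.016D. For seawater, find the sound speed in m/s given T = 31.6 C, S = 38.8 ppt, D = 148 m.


c = 1449.2 + 4.6*31.6 - 0.055*31.6^2 + 0.00029*31.6^3 + (1.34 - 0.01*31.6)*(38.8 - 35) + 0.016*148 = 1555.05

1555.05 m/s


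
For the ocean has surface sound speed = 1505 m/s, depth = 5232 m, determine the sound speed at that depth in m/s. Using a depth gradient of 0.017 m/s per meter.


c = 1505 + 0.017 * 5232 = 1593.944

1593.944 m/s


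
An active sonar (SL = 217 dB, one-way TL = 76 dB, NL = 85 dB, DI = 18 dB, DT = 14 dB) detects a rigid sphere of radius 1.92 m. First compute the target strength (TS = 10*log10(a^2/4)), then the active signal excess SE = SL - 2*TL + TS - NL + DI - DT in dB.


Step 1: TS = 10*log10(1.92^2/4) = -0.35 dB
Step 2: SE = SL - 2*TL + TS - NL + DI - DT = 217 - 2*76 + (-0.35) - 85 + 18 - 14 = -16.35

-16.35 dB


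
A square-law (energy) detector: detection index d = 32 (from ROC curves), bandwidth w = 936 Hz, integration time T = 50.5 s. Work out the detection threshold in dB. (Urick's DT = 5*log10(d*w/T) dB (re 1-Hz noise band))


13.87 dB


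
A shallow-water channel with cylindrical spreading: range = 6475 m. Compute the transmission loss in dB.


38.11 dB


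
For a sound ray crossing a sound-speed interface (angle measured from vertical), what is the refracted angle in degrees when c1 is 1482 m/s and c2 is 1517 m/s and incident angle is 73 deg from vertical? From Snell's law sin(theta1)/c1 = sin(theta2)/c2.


sin(theta2) = (c2/c1)*sin(theta1) = (1517/1482)*sin(73 deg) = 0.97889
theta2 = arcsin(0.97889) = 78.21

78.21 deg


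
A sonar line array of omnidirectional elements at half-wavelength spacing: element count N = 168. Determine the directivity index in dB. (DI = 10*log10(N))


DI = 10*log10(168) = 22.25

22.25 dB


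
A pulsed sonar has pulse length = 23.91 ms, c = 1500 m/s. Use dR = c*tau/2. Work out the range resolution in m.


dR = c*tau/2 = 1500 * 23.91e-3 / 2 = 17.9325

17.9325 m


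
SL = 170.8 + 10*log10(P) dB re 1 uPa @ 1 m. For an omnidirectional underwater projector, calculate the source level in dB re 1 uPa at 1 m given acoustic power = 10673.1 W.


211.08 dB


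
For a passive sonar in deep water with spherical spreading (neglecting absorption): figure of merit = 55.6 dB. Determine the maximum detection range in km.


At max range FOM = TL, so 20*log10(R) = 55.6
R = 10^(55.6/20) = 602.56 m = 0.6 km

0.6 km


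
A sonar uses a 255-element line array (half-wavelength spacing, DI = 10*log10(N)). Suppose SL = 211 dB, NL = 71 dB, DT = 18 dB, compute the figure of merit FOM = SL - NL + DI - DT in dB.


Step 1: DI = 10*log10(255) = 24.07 dB
Step 2: FOM = SL - NL + DI - DT = 211 - 71 + 24.07 - 18 = 146.07

146.07 dB


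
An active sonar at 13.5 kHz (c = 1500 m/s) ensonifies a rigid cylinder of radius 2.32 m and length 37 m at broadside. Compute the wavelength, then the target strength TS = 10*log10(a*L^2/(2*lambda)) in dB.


Step 1: lambda = c/f = 1500/13500 = 0.11111 m
Step 2: TS = 10*log10(a*L^2/(2*lambda)) = 10*log10(2.32*37^2/(2*0.11111)) = 41.55

41.55 dB


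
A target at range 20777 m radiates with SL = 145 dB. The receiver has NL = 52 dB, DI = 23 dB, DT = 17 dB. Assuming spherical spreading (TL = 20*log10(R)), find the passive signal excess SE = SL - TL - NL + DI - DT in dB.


Step 1: TL = 20*log10(20777) = 86.35 dB
Step 2: SE = 145 - 86.35 - 52 + 23 - 17 = 12.65

12.65 dB


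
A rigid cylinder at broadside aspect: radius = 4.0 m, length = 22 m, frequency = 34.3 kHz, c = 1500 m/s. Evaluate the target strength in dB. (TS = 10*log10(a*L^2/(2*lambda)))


43.45 dB


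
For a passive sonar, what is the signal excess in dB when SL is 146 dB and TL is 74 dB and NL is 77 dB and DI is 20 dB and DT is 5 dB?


10 dB


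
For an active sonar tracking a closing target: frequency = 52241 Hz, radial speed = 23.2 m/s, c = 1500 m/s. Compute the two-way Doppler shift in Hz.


fd = 2*f*v/c = 2 * 52241 * 23.2 / 1500 = 1615.99

1615.99 Hz


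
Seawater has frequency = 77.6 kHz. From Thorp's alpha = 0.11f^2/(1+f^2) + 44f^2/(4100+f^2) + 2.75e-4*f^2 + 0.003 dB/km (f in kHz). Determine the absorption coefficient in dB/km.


27.946 dB/km


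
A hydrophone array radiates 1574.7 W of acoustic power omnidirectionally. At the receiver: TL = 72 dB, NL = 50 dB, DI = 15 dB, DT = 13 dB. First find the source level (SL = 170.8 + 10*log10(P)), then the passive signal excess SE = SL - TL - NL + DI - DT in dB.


Step 1: SL = 170.8 + 10*log10(1574.7) = 202.77 dB
Step 2: SE = SL - TL - NL + DI - DT = 202.77 - 72 - 50 + 15 - 13 = 82.77

82.77 dB


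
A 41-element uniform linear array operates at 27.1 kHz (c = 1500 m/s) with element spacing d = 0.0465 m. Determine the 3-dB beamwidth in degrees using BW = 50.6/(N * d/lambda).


1.47 deg


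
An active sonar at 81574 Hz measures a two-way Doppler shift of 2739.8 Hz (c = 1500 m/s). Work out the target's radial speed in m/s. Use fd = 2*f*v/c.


From fd = 2*f*v/c, v = c*fd/(2*f) = 1500 * 2739.8 / (2*81574) = 25.19

25.19 m/s


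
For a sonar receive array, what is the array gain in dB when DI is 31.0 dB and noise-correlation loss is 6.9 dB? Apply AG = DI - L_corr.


24.1 dB


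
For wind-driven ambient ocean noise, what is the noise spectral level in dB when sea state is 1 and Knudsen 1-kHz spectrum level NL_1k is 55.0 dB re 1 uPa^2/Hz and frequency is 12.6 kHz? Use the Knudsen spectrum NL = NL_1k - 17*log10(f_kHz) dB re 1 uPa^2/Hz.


NL = NL_1k - 17*log10(f_kHz) = 55.0 - 17*log10(12.6) = 55.0 - (18.71) = 36.29

36.29 dB


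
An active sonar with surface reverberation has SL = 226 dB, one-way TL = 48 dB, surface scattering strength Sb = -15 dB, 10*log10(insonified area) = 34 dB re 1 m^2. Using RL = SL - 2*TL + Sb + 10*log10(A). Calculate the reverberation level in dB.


RL = SL - 2*TL + Sb + 10*log10(A) = 226 - 2*48 + (-15) + 34 = 149

149 dB


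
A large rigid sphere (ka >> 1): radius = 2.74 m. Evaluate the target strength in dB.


TS = 10*log10(2.74^2 / 4) = 10*log10(1.8769) = 2.73

2.73 dB


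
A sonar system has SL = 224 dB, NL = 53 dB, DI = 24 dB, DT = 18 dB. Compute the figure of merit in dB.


FOM = SL - NL + DI - DT = 224 - 53 + 24 - 18 = 177

177 dB


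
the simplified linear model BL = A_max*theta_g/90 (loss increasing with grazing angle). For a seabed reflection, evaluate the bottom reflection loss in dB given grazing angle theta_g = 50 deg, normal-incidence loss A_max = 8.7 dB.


BL = A_max * theta_g / 90 = 8.7 * 50 / 90 = 4.83

4.83 dB


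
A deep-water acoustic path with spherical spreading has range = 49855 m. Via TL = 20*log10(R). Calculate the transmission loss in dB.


93.95 dB


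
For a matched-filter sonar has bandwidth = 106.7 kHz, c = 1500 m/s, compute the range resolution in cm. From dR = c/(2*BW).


0.7 cm


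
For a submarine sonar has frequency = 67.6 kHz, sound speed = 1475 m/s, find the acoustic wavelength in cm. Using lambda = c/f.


lambda = c/f = 1475 / 67600 = 0.0218 m = 2.18 cm

2.18 cm


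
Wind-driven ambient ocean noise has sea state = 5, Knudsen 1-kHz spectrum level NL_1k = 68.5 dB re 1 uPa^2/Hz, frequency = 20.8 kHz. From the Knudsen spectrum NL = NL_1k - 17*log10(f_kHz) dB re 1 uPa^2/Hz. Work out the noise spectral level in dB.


46.09 dB


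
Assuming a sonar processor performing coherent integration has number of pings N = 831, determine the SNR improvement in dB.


Gain = 10*log10(831) = 29.2

29.2 dB


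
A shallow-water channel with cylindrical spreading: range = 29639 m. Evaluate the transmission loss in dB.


44.72 dB


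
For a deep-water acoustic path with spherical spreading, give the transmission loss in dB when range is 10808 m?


TL = 20*log10(10808) = 80.67

80.67 dB


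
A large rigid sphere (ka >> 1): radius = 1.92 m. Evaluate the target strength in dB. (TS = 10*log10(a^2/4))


-0.35 dB


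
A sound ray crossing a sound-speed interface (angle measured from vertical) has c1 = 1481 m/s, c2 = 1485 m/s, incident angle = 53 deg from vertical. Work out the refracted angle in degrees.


53.21 deg


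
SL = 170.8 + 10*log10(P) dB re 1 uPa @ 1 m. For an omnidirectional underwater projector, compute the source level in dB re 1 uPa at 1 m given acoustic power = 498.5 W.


SL = 170.8 + 10*log10(498.5) = 170.8 + 26.98 = 197.78

197.78 dB


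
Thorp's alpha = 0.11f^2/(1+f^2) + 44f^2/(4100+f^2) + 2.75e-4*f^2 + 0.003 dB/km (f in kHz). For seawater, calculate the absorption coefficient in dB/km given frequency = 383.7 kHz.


f^2 = 147225.69
alpha = 0.11*147225.69/(1+147225.69) + 44*147225.69/(4100+147225.69) + 2.75e-4*147225.69 + 0.003 = 83.408

83.408 dB/km


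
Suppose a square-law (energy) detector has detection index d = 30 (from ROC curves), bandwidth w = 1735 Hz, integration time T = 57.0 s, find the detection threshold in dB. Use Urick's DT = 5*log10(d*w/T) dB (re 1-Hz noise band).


DT = 5*log10(d*w/T) = 5*log10(30 * 1735 / 57.0) = 5*log10(913.16) = 14.8

14.8 dB


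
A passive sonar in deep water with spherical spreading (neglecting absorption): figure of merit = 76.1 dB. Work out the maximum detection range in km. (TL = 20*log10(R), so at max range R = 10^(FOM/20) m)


6.38 km


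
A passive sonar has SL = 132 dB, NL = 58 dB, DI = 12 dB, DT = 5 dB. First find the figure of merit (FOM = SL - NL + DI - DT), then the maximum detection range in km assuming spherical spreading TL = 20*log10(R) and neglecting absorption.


Step 1: FOM = SL - NL + DI - DT = 132 - 58 + 12 - 5 = 81 dB
Step 2: at max range FOM = TL = 20*log10(R), so R = 10^(81/20) = 11220.18 m = 11.22 km

11.22 km


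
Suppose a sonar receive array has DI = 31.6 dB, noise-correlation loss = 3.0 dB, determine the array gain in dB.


AG = DI - L_corr = 31.6 - 3.0 = 28.6

28.6 dB


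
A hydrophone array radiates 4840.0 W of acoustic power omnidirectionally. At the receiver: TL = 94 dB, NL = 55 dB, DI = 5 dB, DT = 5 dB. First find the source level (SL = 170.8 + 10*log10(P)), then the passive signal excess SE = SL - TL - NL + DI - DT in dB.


Step 1: SL = 170.8 + 10*log10(4840.0) = 207.65 dB
Step 2: SE = SL - TL - NL + DI - DT = 207.65 - 94 - 55 + 5 - 5 = 58.65

58.65 dB


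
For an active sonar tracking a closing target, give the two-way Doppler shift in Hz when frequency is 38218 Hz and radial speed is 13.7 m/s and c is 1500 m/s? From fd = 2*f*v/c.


fd = 2*f*v/c = 2 * 38218 * 13.7 / 1500 = 698.12

698.12 Hz


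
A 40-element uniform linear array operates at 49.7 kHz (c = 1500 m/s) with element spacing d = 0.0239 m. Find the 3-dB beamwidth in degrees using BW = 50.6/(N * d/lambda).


Step 1: lambda = 1500/49700 = 0.03018 m
Step 2: d/lambda = 0.0239/0.03018 = 0.7919
Step 3: BW = 50.6/(N * d/lambda) = 50.6/(40 * 0.7919) = 1.6

1.6 deg


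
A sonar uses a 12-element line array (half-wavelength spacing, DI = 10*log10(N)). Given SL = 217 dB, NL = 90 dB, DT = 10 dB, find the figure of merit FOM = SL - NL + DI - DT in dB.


127.79 dB


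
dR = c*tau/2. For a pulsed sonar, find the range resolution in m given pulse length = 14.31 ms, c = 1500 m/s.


10.7325 m


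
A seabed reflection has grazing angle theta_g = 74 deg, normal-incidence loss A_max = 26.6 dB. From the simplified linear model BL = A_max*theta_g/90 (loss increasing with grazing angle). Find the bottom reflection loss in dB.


21.87 dB


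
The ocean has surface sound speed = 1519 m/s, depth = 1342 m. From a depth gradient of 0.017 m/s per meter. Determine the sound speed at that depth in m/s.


1541.814 m/s


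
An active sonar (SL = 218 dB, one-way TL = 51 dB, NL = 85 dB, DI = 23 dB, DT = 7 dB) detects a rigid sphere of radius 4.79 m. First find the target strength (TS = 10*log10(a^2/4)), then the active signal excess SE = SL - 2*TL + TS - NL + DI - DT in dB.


Step 1: TS = 10*log10(4.79^2/4) = 7.59 dB
Step 2: SE = SL - 2*TL + TS - NL + DI - DT = 218 - 2*51 + (7.59) - 85 + 23 - 7 = 54.59

54.59 dB


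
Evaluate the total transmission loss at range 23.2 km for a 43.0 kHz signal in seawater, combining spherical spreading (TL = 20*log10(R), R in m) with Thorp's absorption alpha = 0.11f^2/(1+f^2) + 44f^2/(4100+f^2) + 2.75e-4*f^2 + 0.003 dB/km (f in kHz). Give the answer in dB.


419.0 dB


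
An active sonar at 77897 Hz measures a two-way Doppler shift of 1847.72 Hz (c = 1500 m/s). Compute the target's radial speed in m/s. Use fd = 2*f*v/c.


From fd = 2*f*v/c, v = c*fd/(2*f) = 1500 * 1847.72 / (2*77897) = 17.79

17.79 m/s


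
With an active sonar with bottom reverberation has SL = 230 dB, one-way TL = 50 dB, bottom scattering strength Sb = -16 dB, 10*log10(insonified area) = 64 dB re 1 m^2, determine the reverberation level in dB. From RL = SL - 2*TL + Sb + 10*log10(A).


RL = SL - 2*TL + Sb + 10*log10(A) = 230 - 2*50 + (-16) + 64 = 178

178 dB


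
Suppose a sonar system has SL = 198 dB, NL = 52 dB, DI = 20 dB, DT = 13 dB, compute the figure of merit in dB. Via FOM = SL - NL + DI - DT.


153 dB


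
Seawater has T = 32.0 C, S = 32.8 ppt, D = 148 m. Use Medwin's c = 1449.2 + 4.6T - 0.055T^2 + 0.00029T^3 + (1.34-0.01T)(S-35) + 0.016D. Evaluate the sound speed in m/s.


c = 1449.2 + 4.6*32.0 - 0.055*32.0^2 + 0.00029*32.0^3 + (1.34 - 0.01*32.0)*(32.8 - 35) + 0.016*148 = 1549.71

1549.71 m/s


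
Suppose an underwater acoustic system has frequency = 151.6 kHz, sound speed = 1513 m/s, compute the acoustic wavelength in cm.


1.0 cm


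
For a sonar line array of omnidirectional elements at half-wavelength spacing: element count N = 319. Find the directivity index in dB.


25.04 dB


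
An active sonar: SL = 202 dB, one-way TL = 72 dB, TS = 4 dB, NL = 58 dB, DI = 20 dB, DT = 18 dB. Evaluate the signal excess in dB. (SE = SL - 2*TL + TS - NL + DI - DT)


SE = SL - 2*TL + TS - NL + DI - DT = 202 - 2*72 + (4) - 58 + 20 - 18 = 6

6 dB


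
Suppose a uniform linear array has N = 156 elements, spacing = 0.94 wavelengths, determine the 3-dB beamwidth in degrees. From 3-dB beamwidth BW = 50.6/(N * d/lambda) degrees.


BW = 50.6 / (156 * 0.94) = 50.6 / 146.64 = 0.35

0.35 deg


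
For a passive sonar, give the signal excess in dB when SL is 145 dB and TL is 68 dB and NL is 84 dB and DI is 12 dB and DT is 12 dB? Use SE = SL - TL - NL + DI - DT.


SE = SL - TL - NL + DI - DT = 145 - 68 - 84 + 12 - 12 = -7

-7 dB


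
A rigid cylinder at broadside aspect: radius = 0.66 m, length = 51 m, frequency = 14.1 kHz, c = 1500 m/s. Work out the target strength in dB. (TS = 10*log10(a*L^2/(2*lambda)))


39.07 dB


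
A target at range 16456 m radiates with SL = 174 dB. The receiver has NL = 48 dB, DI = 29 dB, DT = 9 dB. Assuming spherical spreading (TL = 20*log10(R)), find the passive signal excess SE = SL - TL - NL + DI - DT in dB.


61.67 dB


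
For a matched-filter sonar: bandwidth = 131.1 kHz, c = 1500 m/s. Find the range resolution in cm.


dR = c/(2*BW) = 1500 / (2 * 131.1e3) = 0.0057 m = 0.57 cm

0.57 cm


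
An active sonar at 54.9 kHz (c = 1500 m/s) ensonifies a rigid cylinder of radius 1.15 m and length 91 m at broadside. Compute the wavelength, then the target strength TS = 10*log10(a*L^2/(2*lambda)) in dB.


Step 1: lambda = c/f = 1500/54900 = 0.02732 m
Step 2: TS = 10*log10(a*L^2/(2*lambda)) = 10*log10(1.15*91^2/(2*0.02732)) = 52.41

52.41 dB


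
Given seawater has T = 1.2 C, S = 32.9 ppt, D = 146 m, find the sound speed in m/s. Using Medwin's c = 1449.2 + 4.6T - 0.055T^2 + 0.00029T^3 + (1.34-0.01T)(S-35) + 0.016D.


c = 1449.2 + 4.6*1.2 - 0.055*1.2^2 + 0.00029*1.2^3 + (1.34 - 0.01*1.2)*(32.9 - 35) + 0.016*146 = 1454.19

1454.19 m/s


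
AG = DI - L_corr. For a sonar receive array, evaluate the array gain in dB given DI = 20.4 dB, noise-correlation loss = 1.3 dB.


AG = DI - L_corr = 20.4 - 1.3 = 19.1

19.1 dB


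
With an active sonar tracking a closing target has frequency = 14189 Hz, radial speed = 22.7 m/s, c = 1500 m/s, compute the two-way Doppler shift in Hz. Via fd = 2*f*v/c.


429.45 Hz


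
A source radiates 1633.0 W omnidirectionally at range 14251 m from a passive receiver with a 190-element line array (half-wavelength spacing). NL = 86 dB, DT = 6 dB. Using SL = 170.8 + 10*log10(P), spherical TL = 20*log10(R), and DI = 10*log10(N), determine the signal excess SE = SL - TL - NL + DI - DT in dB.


Step 1: SL = 170.8 + 10*log10(1633.0) = 202.93 dB
Step 2: TL = 20*log10(14251) = 83.08 dB
Step 3: DI = 10*log10(190) = 22.79 dB
Step 4: SE = SL - TL - NL + DI - DT = 202.93 - 83.08 - 86 + 22.79 - 6 = 50.64

50.64 dB


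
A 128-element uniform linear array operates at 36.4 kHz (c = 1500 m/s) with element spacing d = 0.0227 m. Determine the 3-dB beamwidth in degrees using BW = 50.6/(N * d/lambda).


0.72 deg


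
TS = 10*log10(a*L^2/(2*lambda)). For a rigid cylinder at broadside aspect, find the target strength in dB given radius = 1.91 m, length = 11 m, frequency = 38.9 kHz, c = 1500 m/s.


lambda = 1500/38900 = 0.03856 m
TS = 10*log10(1.91*11^2/(2*0.03856)) = 34.77

34.77 dB


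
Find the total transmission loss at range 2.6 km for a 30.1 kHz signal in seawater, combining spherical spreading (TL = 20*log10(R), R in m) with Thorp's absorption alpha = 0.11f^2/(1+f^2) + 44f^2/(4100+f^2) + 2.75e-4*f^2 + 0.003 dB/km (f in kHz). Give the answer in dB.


89.95 dB


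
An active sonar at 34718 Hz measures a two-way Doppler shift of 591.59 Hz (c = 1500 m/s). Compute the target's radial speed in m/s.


From fd = 2*f*v/c, v = c*fd/(2*f) = 1500 * 591.59 / (2*34718) = 12.78

12.78 m/s


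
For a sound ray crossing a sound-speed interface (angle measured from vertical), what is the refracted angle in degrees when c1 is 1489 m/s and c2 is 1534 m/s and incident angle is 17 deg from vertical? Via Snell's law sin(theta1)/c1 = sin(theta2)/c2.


sin(theta2) = (c2/c1)*sin(theta1) = (1534/1489)*sin(17 deg) = 0.30121
theta2 = arcsin(0.30121) = 17.53

17.53 deg


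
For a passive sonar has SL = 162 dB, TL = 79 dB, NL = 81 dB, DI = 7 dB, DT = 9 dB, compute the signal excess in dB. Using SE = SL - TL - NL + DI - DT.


SE = SL - TL - NL + DI - DT = 162 - 79 - 81 + 7 - 9 = 0

0 dB


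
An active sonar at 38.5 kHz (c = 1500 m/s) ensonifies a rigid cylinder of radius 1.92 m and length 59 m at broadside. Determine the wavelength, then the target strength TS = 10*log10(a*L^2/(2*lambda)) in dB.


Step 1: lambda = c/f = 1500/38500 = 0.03896 m
Step 2: TS = 10*log10(a*L^2/(2*lambda)) = 10*log10(1.92*59^2/(2*0.03896)) = 49.33

49.33 dB


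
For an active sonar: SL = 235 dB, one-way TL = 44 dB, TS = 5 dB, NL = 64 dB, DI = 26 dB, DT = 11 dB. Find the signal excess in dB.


SE = SL - 2*TL + TS - NL + DI - DT = 235 - 2*44 + (5) - 64 + 26 - 11 = 103

103 dB


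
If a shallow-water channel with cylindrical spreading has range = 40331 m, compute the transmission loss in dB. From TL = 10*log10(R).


TL = 10*log10(40331) = 46.06

46.06 dB


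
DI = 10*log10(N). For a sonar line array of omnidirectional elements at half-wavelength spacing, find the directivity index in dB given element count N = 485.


26.86 dB


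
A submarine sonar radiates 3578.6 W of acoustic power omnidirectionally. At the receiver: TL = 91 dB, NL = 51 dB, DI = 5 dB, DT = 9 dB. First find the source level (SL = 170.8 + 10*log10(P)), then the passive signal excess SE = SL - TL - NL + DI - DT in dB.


Step 1: SL = 170.8 + 10*log10(3578.6) = 206.34 dB
Step 2: SE = SL - TL - NL + DI - DT = 206.34 - 91 - 51 + 5 - 9 = 60.34

60.34 dB


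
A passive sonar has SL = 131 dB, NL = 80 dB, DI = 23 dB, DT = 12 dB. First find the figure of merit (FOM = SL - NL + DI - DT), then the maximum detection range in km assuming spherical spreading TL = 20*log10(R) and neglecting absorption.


Step 1: FOM = SL - NL + DI - DT = 131 - 80 + 23 - 12 = 62 dB
Step 2: at max range FOM = TL = 20*log10(R), so R = 10^(62/20) = 1258.93 m = 1.26 km

1.26 km


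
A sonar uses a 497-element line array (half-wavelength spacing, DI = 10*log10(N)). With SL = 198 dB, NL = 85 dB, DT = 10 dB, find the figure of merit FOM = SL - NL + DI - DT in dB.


Step 1: DI = 10*log10(497) = 26.96 dB
Step 2: FOM = SL - NL + DI - DT = 198 - 85 + 26.96 - 10 = 129.96

129.96 dB


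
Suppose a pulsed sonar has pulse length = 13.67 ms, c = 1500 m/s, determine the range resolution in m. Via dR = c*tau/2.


dR = c*tau/2 = 1500 * 13.67e-3 / 2 = 10.2525

10.2525 m


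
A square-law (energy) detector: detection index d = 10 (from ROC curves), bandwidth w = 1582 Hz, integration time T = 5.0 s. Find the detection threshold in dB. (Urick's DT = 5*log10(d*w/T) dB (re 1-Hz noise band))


17.5 dB


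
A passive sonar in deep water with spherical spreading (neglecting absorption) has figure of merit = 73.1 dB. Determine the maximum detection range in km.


At max range FOM = TL, so 20*log10(R) = 73.1
R = 10^(73.1/20) = 4518.56 m = 4.52 km

4.52 km


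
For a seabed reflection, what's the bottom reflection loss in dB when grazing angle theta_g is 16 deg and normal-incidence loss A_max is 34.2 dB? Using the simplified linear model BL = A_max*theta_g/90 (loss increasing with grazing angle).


BL = A_max * theta_g / 90 = 34.2 * 16 / 90 = 6.08

6.08 dB


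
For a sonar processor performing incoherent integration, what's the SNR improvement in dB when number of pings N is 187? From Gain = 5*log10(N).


11.36 dB


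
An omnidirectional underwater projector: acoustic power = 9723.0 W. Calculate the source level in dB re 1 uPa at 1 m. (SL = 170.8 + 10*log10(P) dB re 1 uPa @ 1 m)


SL = 170.8 + 10*log10(9723.0) = 170.8 + 39.88 = 210.68

210.68 dB


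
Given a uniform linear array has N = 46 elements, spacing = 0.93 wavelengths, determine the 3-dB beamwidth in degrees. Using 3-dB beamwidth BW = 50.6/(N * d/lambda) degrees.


1.18 deg


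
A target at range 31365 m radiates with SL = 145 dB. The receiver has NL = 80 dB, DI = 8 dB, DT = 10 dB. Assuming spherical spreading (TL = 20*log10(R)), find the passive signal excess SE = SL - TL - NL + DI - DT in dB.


Step 1: TL = 20*log10(31365) = 89.93 dB
Step 2: SE = 145 - 89.93 - 80 + 8 - 10 = -26.93

-26.93 dB


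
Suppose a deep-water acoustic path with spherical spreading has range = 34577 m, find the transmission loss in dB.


90.78 dB


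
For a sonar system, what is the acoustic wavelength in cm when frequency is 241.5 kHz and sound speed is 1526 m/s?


lambda = c/f = 1526 / 241500 = 0.0063 m = 0.63 cm

0.63 cm


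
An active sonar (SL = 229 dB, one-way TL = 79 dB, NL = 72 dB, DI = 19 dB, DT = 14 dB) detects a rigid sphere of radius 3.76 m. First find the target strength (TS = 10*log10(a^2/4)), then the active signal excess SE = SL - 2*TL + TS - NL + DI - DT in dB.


Step 1: TS = 10*log10(3.76^2/4) = 5.48 dB
Step 2: SE = SL - 2*TL + TS - NL + DI - DT = 229 - 2*79 + (5.48) - 72 + 19 - 14 = 9.48

9.48 dB


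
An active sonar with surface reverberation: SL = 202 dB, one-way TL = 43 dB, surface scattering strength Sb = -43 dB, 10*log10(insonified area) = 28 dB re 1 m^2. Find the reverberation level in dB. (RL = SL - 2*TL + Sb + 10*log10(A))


101 dB


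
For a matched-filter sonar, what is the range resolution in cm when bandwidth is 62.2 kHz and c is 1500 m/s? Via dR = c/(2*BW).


1.21 cm


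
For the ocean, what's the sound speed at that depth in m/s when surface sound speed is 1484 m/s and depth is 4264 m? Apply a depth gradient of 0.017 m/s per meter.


c = 1484 + 0.017 * 4264 = 1556.488

1556.488 m/s


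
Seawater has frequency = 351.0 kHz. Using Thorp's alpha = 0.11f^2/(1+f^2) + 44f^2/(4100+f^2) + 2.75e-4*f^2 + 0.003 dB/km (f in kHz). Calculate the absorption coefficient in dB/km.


76.576 dB/km


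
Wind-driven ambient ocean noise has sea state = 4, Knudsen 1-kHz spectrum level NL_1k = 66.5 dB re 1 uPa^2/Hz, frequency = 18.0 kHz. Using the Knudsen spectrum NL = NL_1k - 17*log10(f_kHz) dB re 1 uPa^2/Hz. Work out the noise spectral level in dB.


45.16 dB


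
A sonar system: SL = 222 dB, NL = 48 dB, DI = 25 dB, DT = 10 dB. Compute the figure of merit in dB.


FOM = SL - NL + DI - DT = 222 - 48 + 25 - 10 = 189

189 dB


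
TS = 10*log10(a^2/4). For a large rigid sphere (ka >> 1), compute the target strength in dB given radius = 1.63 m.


TS = 10*log10(1.63^2 / 4) = 10*log10(0.664225) = -1.78

-1.78 dB


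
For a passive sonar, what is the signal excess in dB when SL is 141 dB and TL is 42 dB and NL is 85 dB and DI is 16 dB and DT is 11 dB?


SE = SL - TL - NL + DI - DT = 141 - 42 - 85 + 16 - 11 = 19

19 dB


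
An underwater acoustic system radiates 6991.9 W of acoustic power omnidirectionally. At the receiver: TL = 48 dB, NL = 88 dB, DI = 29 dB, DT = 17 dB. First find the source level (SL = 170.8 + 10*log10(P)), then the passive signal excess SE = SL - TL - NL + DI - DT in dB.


Step 1: SL = 170.8 + 10*log10(6991.9) = 209.25 dB
Step 2: SE = SL - TL - NL + DI - DT = 209.25 - 48 - 88 + 29 - 17 = 85.25

85.25 dB


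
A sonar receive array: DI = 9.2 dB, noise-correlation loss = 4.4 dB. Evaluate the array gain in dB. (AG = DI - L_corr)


AG = DI - L_corr = 9.2 - 4.4 = 4.8

4.8 dB


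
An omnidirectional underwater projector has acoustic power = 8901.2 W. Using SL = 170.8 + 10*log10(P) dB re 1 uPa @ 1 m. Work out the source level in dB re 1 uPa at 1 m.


SL = 170.8 + 10*log10(8901.2) = 170.8 + 39.49 = 210.29

210.29 dB


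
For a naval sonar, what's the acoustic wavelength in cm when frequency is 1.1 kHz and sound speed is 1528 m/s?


lambda = c/f = 1528 / 1100 = 1.3891 m = 138.91 cm

138.91 cm


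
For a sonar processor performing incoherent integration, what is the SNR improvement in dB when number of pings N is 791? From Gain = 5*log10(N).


Gain = 5*log10(791) = 14.49

14.49 dB


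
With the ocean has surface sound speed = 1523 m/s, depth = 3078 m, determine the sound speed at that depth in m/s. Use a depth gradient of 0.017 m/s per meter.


c = 1523 + 0.017 * 3078 = 1575.326

1575.326 m/s


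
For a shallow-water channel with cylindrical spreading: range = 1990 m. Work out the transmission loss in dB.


32.99 dB


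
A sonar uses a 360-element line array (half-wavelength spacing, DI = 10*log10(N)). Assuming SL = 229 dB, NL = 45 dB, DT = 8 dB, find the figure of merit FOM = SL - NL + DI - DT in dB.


201.56 dB


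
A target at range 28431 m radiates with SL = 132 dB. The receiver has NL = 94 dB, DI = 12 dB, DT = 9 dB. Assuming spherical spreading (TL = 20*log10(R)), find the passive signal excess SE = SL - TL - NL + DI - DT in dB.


Step 1: TL = 20*log10(28431) = 89.08 dB
Step 2: SE = 132 - 89.08 - 94 + 12 - 9 = -48.08

-48.08 dB


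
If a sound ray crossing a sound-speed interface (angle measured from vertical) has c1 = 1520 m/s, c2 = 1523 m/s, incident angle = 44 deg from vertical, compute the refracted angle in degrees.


44.11 deg


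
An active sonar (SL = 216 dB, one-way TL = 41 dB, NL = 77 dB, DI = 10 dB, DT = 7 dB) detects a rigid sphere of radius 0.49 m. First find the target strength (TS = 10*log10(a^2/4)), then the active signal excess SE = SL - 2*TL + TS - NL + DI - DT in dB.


Step 1: TS = 10*log10(0.49^2/4) = -12.22 dB
Step 2: SE = SL - 2*TL + TS - NL + DI - DT = 216 - 2*41 + (-12.22) - 77 + 10 - 7 = 47.78

47.78 dB


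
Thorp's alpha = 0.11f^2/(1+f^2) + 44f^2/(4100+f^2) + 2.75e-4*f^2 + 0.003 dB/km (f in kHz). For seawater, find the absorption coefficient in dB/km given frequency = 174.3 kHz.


47.236 dB/km


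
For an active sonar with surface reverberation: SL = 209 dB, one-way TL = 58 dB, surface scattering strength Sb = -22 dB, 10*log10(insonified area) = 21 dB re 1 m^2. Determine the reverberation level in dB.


RL = SL - 2*TL + Sb + 10*log10(A) = 209 - 2*58 + (-22) + 21 = 92

92 dB


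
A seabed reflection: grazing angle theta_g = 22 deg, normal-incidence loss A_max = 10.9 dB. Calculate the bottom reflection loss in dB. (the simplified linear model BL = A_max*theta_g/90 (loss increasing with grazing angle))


BL = A_max * theta_g / 90 = 10.9 * 22 / 90 = 2.66

2.66 dB


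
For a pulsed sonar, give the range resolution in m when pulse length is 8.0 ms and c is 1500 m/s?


6.0 m


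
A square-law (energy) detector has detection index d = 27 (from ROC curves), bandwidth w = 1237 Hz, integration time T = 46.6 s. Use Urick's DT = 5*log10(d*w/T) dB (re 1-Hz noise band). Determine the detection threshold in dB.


DT = 5*log10(d*w/T) = 5*log10(27 * 1237 / 46.6) = 5*log10(716.72) = 14.28

14.28 dB


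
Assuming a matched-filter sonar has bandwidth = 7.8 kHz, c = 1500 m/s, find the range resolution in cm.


dR = c/(2*BW) = 1500 / (2 * 7.8e3) = 0.0962 m = 9.62 cm

9.62 cm


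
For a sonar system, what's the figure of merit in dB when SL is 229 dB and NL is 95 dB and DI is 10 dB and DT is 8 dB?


136 dB


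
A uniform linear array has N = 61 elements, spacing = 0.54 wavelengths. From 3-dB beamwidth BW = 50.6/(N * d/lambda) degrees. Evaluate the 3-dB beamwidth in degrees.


1.54 deg


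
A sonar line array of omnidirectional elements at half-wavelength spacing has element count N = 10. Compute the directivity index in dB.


DI = 10*log10(10) = 10.0

10.0 dB


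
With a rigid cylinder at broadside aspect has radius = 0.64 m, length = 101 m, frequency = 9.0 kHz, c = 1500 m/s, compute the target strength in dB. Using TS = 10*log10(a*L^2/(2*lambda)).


42.92 dB


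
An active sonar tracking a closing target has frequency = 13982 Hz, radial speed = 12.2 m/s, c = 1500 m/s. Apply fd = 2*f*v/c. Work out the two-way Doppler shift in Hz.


227.44 Hz


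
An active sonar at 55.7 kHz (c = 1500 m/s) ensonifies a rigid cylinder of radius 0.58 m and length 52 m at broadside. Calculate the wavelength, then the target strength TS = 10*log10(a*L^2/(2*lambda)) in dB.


Step 1: lambda = c/f = 1500/55700 = 0.02693 m
Step 2: TS = 10*log10(a*L^2/(2*lambda)) = 10*log10(0.58*52^2/(2*0.02693)) = 44.64

44.64 dB


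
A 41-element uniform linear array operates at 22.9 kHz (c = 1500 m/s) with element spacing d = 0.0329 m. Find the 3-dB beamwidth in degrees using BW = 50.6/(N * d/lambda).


Step 1: lambda = 1500/22900 = 0.0655 m
Step 2: d/lambda = 0.0329/0.0655 = 0.5023
Step 3: BW = 50.6/(N * d/lambda) = 50.6/(41 * 0.5023) = 2.46

2.46 deg


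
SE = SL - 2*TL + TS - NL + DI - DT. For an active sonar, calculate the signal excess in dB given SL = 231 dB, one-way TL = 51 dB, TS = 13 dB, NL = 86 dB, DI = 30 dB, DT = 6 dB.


SE = SL - 2*TL + TS - NL + DI - DT = 231 - 2*51 + (13) - 86 + 30 - 6 = 80

80 dB


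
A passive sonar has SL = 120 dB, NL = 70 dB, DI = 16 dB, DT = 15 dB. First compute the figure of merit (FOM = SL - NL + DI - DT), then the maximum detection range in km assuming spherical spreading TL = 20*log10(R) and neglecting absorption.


Step 1: FOM = SL - NL + DI - DT = 120 - 70 + 16 - 15 = 51 dB
Step 2: at max range FOM = TL = 20*log10(R), so R = 10^(51/20) = 354.81 m = 0.35 km

0.35 km


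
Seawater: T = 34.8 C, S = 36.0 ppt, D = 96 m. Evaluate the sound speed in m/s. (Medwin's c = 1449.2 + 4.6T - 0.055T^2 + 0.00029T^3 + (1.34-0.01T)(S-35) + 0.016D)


1557.42 m/s


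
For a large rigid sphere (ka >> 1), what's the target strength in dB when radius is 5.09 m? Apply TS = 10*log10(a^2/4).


TS = 10*log10(5.09^2 / 4) = 10*log10(6.477025) = 8.11

8.11 dB


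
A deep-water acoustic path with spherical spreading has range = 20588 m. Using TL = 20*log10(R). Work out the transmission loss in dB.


TL = 20*log10(20588) = 86.27

86.27 dB


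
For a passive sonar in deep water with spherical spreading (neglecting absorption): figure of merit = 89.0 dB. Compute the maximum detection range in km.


At max range FOM = TL, so 20*log10(R) = 89.0
R = 10^(89.0/20) = 28183.83 m = 28.18 km

28.18 km


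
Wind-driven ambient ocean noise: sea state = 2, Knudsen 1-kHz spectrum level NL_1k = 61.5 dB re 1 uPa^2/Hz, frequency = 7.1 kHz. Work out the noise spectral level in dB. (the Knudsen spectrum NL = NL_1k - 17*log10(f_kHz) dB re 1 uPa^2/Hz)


NL = NL_1k - 17*log10(f_kHz) = 61.5 - 17*log10(7.1) = 61.5 - (14.47) = 47.03

47.03 dB


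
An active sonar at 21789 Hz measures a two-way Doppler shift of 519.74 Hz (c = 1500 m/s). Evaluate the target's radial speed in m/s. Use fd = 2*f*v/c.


17.89 m/s


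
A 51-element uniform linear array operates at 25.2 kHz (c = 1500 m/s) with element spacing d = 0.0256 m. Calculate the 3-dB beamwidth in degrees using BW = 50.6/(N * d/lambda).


Step 1: lambda = 1500/25200 = 0.05952 m
Step 2: d/lambda = 0.0256/0.05952 = 0.4301
Step 3: BW = 50.6/(N * d/lambda) = 50.6/(51 * 0.4301) = 2.31

2.31 deg


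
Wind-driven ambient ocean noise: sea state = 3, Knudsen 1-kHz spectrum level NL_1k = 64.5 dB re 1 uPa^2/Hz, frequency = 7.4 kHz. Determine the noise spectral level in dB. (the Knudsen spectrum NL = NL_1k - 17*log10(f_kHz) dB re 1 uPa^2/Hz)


NL = NL_1k - 17*log10(f_kHz) = 64.5 - 17*log10(7.4) = 64.5 - (14.78) = 49.72

49.72 dB


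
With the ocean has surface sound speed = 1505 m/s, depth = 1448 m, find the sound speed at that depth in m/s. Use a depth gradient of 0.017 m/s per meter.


1529.616 m/s


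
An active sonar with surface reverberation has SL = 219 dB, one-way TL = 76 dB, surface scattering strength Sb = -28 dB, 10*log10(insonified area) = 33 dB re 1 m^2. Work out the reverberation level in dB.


RL = SL - 2*TL + Sb + 10*log10(A) = 219 - 2*76 + (-28) + 33 = 72

72 dB


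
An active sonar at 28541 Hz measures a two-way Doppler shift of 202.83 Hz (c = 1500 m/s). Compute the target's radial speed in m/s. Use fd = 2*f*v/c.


From fd = 2*f*v/c, v = c*fd/(2*f) = 1500 * 202.83 / (2*28541) = 5.33

5.33 m/s


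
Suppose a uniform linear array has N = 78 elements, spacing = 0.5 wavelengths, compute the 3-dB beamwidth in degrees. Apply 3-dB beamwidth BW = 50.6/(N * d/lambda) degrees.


BW = 50.6 / (78 * 0.5) = 50.6 / 39.0 = 1.3

1.3 deg


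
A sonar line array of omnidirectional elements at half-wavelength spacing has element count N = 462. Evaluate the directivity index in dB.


DI = 10*log10(462) = 26.65

26.65 dB


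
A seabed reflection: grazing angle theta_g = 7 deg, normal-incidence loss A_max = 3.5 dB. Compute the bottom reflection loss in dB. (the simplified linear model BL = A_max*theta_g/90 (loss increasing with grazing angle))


BL = A_max * theta_g / 90 = 3.5 * 7 / 90 = 0.27

0.27 dB


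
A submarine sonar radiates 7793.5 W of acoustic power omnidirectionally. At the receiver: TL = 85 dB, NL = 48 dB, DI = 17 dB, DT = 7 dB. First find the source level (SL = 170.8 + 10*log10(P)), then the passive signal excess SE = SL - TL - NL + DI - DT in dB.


Step 1: SL = 170.8 + 10*log10(7793.5) = 209.72 dB
Step 2: SE = SL - TL - NL + DI - DT = 209.72 - 85 - 48 + 17 - 7 = 86.72

86.72 dB


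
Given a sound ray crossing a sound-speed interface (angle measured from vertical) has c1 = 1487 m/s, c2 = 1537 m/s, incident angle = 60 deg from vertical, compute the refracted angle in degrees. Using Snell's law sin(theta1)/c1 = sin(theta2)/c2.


63.53 deg


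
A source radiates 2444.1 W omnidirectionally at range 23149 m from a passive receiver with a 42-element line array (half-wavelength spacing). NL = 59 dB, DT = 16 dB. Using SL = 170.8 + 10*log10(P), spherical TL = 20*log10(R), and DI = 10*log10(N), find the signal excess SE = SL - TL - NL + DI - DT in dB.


Step 1: SL = 170.8 + 10*log10(2444.1) = 204.68 dB
Step 2: TL = 20*log10(23149) = 87.29 dB
Step 3: DI = 10*log10(42) = 16.23 dB
Step 4: SE = SL - TL - NL + DI - DT = 204.68 - 87.29 - 59 + 16.23 - 16 = 58.62

58.62 dB


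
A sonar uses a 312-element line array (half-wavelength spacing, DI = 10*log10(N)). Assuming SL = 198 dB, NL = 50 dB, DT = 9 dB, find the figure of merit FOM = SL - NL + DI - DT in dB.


163.94 dB


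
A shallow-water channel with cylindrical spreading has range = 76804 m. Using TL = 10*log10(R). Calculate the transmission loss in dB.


TL = 10*log10(76804) = 48.85

48.85 dB


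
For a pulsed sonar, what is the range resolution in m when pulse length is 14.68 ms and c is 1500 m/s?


dR = c*tau/2 = 1500 * 14.68e-3 / 2 = 11.01

11.01 m


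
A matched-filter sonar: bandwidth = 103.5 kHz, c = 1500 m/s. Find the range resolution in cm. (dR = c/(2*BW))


dR = c/(2*BW) = 1500 / (2 * 103.5e3) = 0.0072 m = 0.72 cm

0.72 cm


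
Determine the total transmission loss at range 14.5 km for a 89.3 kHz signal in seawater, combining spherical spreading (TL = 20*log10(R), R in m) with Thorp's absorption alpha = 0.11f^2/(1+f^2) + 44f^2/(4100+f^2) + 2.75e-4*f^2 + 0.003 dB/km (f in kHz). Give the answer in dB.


Step 1 (Thorp): alpha = 0.11*7974.49/(1+7974.49) + 44*7974.49/(4100+7974.49) + 2.75e-4*7974.49 + 0.003 = 31.3654 dB/km
Step 2: TL_spread = 20*log10(14500) = 83.23 dB
Step 3: TL_abs = alpha*R = 31.3654 * 14.5 = 454.8 dB
Step 4: TL_total = 83.23 + 454.8 = 538.03

538.03 dB


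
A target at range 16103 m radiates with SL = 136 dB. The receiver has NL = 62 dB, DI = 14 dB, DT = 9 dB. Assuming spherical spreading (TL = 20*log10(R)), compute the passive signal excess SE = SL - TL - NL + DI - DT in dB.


Step 1: TL = 20*log10(16103) = 84.14 dB
Step 2: SE = 136 - 84.14 - 62 + 14 - 9 = -5.14

-5.14 dB


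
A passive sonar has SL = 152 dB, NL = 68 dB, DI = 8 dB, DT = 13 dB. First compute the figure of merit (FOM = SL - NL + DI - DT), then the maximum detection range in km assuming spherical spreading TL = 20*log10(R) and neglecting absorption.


Step 1: FOM = SL - NL + DI - DT = 152 - 68 + 8 - 13 = 79 dB
Step 2: at max range FOM = TL = 20*log10(R), so R = 10^(79/20) = 8912.51 m = 8.91 km

8.91 km


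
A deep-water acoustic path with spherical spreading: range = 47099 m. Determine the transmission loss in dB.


93.46 dB


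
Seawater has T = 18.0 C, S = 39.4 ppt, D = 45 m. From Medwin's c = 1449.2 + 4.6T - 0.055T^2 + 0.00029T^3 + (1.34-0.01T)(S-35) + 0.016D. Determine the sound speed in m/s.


c = 1449.2 + 4.6*18.0 - 0.055*18.0^2 + 0.00029*18.0^3 + (1.34 - 0.01*18.0)*(39.4 - 35) + 0.016*45 = 1521.7

1521.7 m/s


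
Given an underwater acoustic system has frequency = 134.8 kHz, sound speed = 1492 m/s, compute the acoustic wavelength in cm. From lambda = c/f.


1.11 cm


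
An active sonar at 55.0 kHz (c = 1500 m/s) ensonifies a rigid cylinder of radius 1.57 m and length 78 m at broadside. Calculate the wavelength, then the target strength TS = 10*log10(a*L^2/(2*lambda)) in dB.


Step 1: lambda = c/f = 1500/55000 = 0.02727 m
Step 2: TS = 10*log10(a*L^2/(2*lambda)) = 10*log10(1.57*78^2/(2*0.02727)) = 52.43

52.43 dB


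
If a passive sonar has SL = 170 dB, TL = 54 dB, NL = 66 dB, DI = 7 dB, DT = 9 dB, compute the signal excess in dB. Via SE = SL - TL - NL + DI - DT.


48 dB


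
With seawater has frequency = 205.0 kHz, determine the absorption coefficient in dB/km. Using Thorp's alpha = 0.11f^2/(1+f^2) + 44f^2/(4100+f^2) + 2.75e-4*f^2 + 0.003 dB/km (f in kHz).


51.759 dB/km


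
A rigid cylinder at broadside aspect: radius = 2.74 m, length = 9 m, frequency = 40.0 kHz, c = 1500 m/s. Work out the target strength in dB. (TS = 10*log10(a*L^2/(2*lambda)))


34.71 dB


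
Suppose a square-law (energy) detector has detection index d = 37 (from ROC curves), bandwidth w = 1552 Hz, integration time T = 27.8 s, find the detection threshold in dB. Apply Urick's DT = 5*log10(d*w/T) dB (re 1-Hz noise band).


DT = 5*log10(d*w/T) = 5*log10(37 * 1552 / 27.8) = 5*log10(2065.61) = 16.58

16.58 dB


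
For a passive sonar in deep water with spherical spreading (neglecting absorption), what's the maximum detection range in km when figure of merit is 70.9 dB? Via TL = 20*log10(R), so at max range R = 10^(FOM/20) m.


3.51 km
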